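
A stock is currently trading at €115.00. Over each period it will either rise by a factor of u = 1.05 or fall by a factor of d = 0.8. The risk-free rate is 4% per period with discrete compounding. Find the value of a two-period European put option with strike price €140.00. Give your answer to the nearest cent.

Risk-neutral probability p = (1 + 0.04 − 0.8)/(1.05 − 0.8) = 0.2400/0.2500 = 0.9600
Terminal stock prices: S_uu = 126.8, S_ud = 96.6, S_dd = 73.6
Terminal payoffs (K − S): max(13.21, 0) = 13.21, max(43.4, 0) = 43.4, max(66.4, 0) = 66.4
Node u (S = 120.8): V_u = 1/1.04·[0.9600·13.2125 + 0.0400·43.4000] = 13.8654
Node d (S = 92): V_d = 1/1.04·[0.9600·43.4000 + 0.0400·66.4000] = 42.6154
Node 0 (S = 115): V_0 = 1/1.04·[0.9600·13.8654 + 0.0400·42.6154] = 14.4379

€14.44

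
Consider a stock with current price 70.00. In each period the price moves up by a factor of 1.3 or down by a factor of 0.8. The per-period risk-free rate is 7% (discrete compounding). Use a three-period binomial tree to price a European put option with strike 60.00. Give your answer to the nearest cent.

2.41

Risk-neutral probability p = (1 + 0.07 − 0.8)/(1.3 − 0.8) = 0.2700/0.5000 = 0.5400
Terminal stock prices: S_uuu = 153.8, S_uud = 94.64, S_udd = 58.24, S_ddd = 35.84
Terminal payoffs (K − S): max(-93.79, 0) = 0, max(-34.64, 0) = 0, max(1.76, 0) = 1.76, max(24.16, 0) = 24.16
Node uu (S = 118.3): V_uu = 1/1.07·[0.5400·0.0000 + 0.4600·0.0000] = 0.0000
Node ud (S = 72.8): V_ud = 1/1.07·[0.5400·0.0000 + 0.4600·1.7600] = 0.7566
Node dd (S = 44.8): V_dd = 1/1.07·[0.5400·1.7600 + 0.4600·24.1600] = 11.2748
Node u (S = 91): V_u = 1/1.07·[0.5400·0.0000 + 0.4600·0.7566] = 0.3253
Node d (S = 56): V_d = 1/1.07·[0.5400·0.7566 + 0.4600·11.2748] = 5.2289
Node 0 (S = 70): V_0 = 1/1.07·[0.5400·0.3253 + 0.4600·5.2289] = 2.4121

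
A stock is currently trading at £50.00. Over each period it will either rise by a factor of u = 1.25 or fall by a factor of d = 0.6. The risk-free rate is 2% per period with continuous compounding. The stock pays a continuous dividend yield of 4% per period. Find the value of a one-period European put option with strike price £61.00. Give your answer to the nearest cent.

£12.61

Per-period risk-free factor R = e^0.02 = 1.0202; dividend-adjusted growth = e^(0.02−0.04) = 0.9802.
Risk-neutral probability p = (0.9802 − 0.6)/(1.25 − 0.6) = 0.3802/0.6500 = 0.5849
Terminal stock prices: S_u = 62.5, S_d = 30
Terminal payoffs (K − S): max(-1.5, 0) = 0, max(31, 0) = 31
Node 0 (S = 50): V_0 = e^(−0.02)·[0.5849·0.0000 + 0.4151·31.0000] = 12.6127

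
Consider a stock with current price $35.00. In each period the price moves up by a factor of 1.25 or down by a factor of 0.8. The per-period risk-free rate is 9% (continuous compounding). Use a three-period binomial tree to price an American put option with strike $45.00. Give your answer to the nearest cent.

Risk-neutral probability p = (e^0.09 − 0.8)/(1.25 − 0.8) = 0.2942/0.4500 = 0.6537
Terminal stock prices: S_uuu = 68.36, S_uud = 43.75, S_udd = 28, S_ddd = 17.92
Terminal payoffs (K − S): max(-23.36, 0) = 0, max(1.25, 0) = 1.25, max(17, 0) = 17, max(27.08, 0) = 27.08
Node uu (S = 54.69): continuation = e^(−0.09)·[0.6537·0.0000 + 0.3463·1.2500] = 0.3956; exercise value = 0.0000 ≤ continuation, so V_uu = 0.3956
Node ud (S = 35): continuation = e^(−0.09)·[0.6537·1.2500 + 0.3463·17.0000] = 6.1269; exercise value = 10.0000 > continuation, so V_ud = 10.0000 (exercise)
Node dd (S = 22.4): continuation = e^(−0.09)·[0.6537·17.0000 + 0.3463·27.0800] = 18.7269; exercise value = 22.6000 > continuation, so V_dd = 22.6000 (exercise)
Node u (S = 43.75): continuation = e^(−0.09)·[0.6537·0.3956 + 0.3463·10.0000] = 3.4011; exercise value = 1.2500 ≤ continuation, so V_u = 3.4011
Node d (S = 28): continuation = e^(−0.09)·[0.6537·10.0000 + 0.3463·22.6000] = 13.1269; exercise value = 17.0000 > continuation, so V_d = 17.0000 (exercise)
Node 0 (S = 35): continuation = e^(−0.09)·[0.6537·3.4011 + 0.3463·17.0000] = 7.4121; exercise value = 10.0000 > continuation, so V_0 = 10.0000 (exercise)

$10.00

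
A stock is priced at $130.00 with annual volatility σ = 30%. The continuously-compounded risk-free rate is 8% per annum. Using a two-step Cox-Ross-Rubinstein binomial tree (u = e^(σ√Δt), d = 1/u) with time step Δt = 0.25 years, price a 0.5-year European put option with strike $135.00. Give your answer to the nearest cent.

CRR parameters: u = e^(σ√Δt) = e^(0.3·√0.25) = 1.1618, d = 1/u = 0.8607
Per-period rate: rΔt = 0.08·0.25 = 0.02, so R = e^0.02 = 1.0202
Risk-neutral probability p = (e^0.02 − 0.8607)/(1.1618 − 0.8607) = 0.1595/0.3011 = 0.5297
Terminal stock prices: S_uu = 175.5, S_ud = 130, S_dd = 96.31
Terminal payoffs (K − S): max(-40.48, 0) = 0, max(5, 0) = 5, max(38.69, 0) = 38.69
Node u (S = 151): V_u = e^(−0.02)·[0.5297·0.0000 + 0.4703·5.0000] = 2.3052
Node d (S = 111.9): V_d = e^(−0.02)·[0.5297·5.0000 + 0.4703·38.6936] = 20.4348
Node 0 (S = 130): V_0 = e^(−0.02)·[0.5297·2.3052 + 0.4703·20.4348] = 10.6178

$10.62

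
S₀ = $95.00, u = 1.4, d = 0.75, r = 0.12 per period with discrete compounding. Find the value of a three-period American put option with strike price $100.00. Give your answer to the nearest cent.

Risk-neutral probability p = (1 + 0.12 − 0.75)/(1.4 − 0.75) = 0.3700/0.6500 = 0.5692
Terminal stock prices: S_uuu = 260.7, S_uud = 139.6, S_udd = 74.81, S_ddd = 40.08
Terminal payoffs (K − S): max(-160.7, 0) = 0, max(-39.65, 0) = 0, max(25.19, 0) = 25.19, max(59.92, 0) = 59.92
Node uu (S = 186.2): continuation = 1/1.12·[0.5692·0.0000 + 0.4308·0.0000] = 0.0000; exercise value = 0.0000 ≤ continuation, so V_uu = 0.0000
Node ud (S = 99.75): continuation = 1/1.12·[0.5692·0.0000 + 0.4308·25.1875] = 9.6875; exercise value = 0.2500 ≤ continuation, so V_ud = 9.6875
Node dd (S = 53.44): continuation = 1/1.12·[0.5692·25.1875 + 0.4308·59.9219] = 35.8482; exercise value = 46.5625 > continuation, so V_dd = 46.5625 (exercise)
Node u (S = 133): continuation = 1/1.12·[0.5692·0.0000 + 0.4308·9.6875] = 3.7260; exercise value = 0.0000 ≤ continuation, so V_u = 3.7260
Node d (S = 71.25): continuation = 1/1.12·[0.5692·9.6875 + 0.4308·46.5625] = 22.8322; exercise value = 28.7500 > continuation, so V_d = 28.7500 (exercise)
Node 0 (S = 95): continuation = 1/1.12·[0.5692·3.7260 + 0.4308·28.7500] = 12.9514; exercise value = 5.0000 ≤ continuation, so V_0 = 12.9514

$12.95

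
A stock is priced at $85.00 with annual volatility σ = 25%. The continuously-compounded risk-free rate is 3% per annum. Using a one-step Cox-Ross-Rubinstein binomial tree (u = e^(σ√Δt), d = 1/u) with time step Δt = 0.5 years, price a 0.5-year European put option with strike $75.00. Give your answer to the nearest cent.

CRR parameters: u = e^(σ√Δt) = e^(0.25·√0.5) = 1.1934, d = 1/u = 0.8380
Per-period rate: rΔt = 0.03·0.5 = 0.015, so R = e^0.015 = 1.0151
Risk-neutral probability p = (e^0.015 − 0.8380)/(1.1934 − 0.8380) = 0.1771/0.3554 = 0.4984
Terminal stock prices: S_u = 101.4, S_d = 71.23
Terminal payoffs (K − S): max(-26.44, 0) = 0, max(3.773, 0) = 3.773
Node 0 (S = 85): V_0 = e^(−0.015)·[0.4984·0.0000 + 0.5016·3.7728] = 1.8641

$1.86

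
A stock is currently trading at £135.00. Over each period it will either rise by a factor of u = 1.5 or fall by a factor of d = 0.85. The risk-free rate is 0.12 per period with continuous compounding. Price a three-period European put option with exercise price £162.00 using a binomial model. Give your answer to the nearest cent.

£14.99

Risk-neutral probability p = (e^0.12 − 0.85)/(1.5 − 0.85) = 0.2775/0.6500 = 0.4269
Terminal stock prices: S_uuu = 455.6, S_uud = 258.2, S_udd = 146.3, S_ddd = 82.91
Terminal payoffs (K − S): max(-293.6, 0) = 0, max(-96.19, 0) = 0, max(15.69, 0) = 15.69, max(79.09, 0) = 79.09
Node uu (S = 303.8): V_uu = e^(−0.12)·[0.4269·0.0000 + 0.5731·0.0000] = 0.0000
Node ud (S = 172.1): V_ud = e^(−0.12)·[0.4269·0.0000 + 0.5731·15.6938] = 7.9768
Node dd (S = 97.54): V_dd = e^(−0.12)·[0.4269·15.6938 + 0.5731·79.0931] = 46.1436
Node u (S = 202.5): V_u = e^(−0.12)·[0.4269·0.0000 + 0.5731·7.9768] = 4.0544
Node d (S = 114.8): V_d = e^(−0.12)·[0.4269·7.9768 + 0.5731·46.1436] = 26.4741
Node 0 (S = 135): V_0 = e^(−0.12)·[0.4269·4.0544 + 0.5731·26.4741] = 14.9914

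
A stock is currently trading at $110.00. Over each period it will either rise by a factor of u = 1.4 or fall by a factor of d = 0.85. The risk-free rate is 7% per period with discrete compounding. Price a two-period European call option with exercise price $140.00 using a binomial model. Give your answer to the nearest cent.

Risk-neutral probability p = (1 + 0.07 − 0.85)/(1.4 − 0.85) = 0.2200/0.5500 = 0.4000
Terminal stock prices: S_uu = 215.6, S_ud = 130.9, S_dd = 79.47
Terminal payoffs (S − K): max(75.6, 0) = 75.6, max(-9.1, 0) = 0, max(-60.53, 0) = 0
Node u (S = 154): V_u = 1/1.07·[0.4000·75.6000 + 0.6000·0.0000] = 28.2617
Node d (S = 93.5): V_d = 1/1.07·[0.4000·0.0000 + 0.6000·0.0000] = 0.0000
Node 0 (S = 110): V_0 = 1/1.07·[0.4000·28.2617 + 0.6000·0.0000] = 10.5651

$10.57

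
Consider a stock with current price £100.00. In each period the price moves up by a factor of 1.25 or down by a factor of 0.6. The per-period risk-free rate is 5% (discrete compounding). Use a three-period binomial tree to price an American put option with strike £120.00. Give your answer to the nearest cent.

£29.62

Risk-neutral probability p = (1 + 0.05 − 0.6)/(1.25 − 0.6) = 0.4500/0.6500 = 0.6923
Terminal stock prices: S_uuu = 195.3, S_uud = 93.75, S_udd = 45, S_ddd = 21.6
Terminal payoffs (K − S): max(-75.31, 0) = 0, max(26.25, 0) = 26.25, max(75, 0) = 75, max(98.4, 0) = 98.4
Node uu (S = 156.2): continuation = 1/1.05·[0.6923·0.0000 + 0.3077·26.2500] = 7.6923; exercise value = 0.0000 ≤ continuation, so V_uu = 7.6923
Node ud (S = 75): continuation = 1/1.05·[0.6923·26.2500 + 0.3077·75.0000] = 39.2857; exercise value = 45.0000 > continuation, so V_ud = 45.0000 (exercise)
Node dd (S = 36): continuation = 1/1.05·[0.6923·75.0000 + 0.3077·98.4000] = 78.2857; exercise value = 84.0000 > continuation, so V_dd = 84.0000 (exercise)
Node u (S = 125): continuation = 1/1.05·[0.6923·7.6923 + 0.3077·45.0000] = 18.2587; exercise value = 0.0000 ≤ continuation, so V_u = 18.2587
Node d (S = 60): continuation = 1/1.05·[0.6923·45.0000 + 0.3077·84.0000] = 54.2857; exercise value = 60.0000 > continuation, so V_d = 60.0000 (exercise)
Node 0 (S = 100): continuation = 1/1.05·[0.6923·18.2587 + 0.3077·60.0000] = 29.6211; exercise value = 20.0000 ≤ continuation, so V_0 = 29.6211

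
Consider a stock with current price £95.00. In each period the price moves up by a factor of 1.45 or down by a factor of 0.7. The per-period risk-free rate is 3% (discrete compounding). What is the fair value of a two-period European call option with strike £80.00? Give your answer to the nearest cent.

£29.48

Risk-neutral probability p = (1 + 0.03 − 0.7)/(1.45 − 0.7) = 0.3300/0.7500 = 0.4400
Terminal stock prices: S_uu = 199.7, S_ud = 96.42, S_dd = 46.55
Terminal payoffs (S − K): max(119.7, 0) = 119.7, max(16.42, 0) = 16.42, max(-33.45, 0) = 0
Node u (S = 137.8): V_u = 1/1.03·[0.4400·119.7375 + 0.5600·16.4250] = 60.0801
Node d (S = 66.5): V_d = 1/1.03·[0.4400·16.4250 + 0.5600·0.0000] = 7.0165
Node 0 (S = 95): V_0 = 1/1.03·[0.4400·60.0801 + 0.5600·7.0165] = 29.4801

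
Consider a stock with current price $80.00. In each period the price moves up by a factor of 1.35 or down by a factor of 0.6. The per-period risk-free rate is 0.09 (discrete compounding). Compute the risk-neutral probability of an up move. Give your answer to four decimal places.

Risk-neutral probability p = (1 + 0.09 − 0.6)/(1.35 − 0.6) = 0.4900/0.7500 = 0.6533

p = 0.6533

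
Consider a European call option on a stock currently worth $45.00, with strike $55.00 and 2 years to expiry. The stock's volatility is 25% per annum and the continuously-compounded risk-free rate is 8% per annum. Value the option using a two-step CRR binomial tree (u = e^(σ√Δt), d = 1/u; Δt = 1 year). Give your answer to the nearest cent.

$5.94

CRR parameters: u = e^(σ√Δt) = e^(0.25·√1) = 1.2840, d = 1/u = 0.7788
Per-period rate: rΔt = 0.08·1 = 0.08, so R = e^0.08 = 1.0833
Risk-neutral probability p = (e^0.08 − 0.7788)/(1.2840 − 0.7788) = 0.3045/0.5052 = 0.6027
Terminal stock prices: S_uu = 74.19, S_ud = 45, S_dd = 27.29
Terminal payoffs (S − K): max(19.19, 0) = 19.19, max(-10, 0) = 0, max(-27.71, 0) = 0
Node u (S = 57.78): V_u = e^(−0.08)·[0.6027·19.1925 + 0.3973·0.0000] = 10.6775
Node d (S = 35.05): V_d = e^(−0.08)·[0.6027·0.0000 + 0.3973·0.0000] = 0.0000
Node 0 (S = 45): V_0 = e^(−0.08)·[0.6027·10.6775 + 0.3973·0.0000] = 5.9403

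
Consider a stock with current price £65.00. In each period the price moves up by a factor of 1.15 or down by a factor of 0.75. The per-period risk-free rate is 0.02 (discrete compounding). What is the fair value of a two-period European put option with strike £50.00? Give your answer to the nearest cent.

Risk-neutral probability p = (1 + 0.02 − 0.75)/(1.15 − 0.75) = 0.2700/0.4000 = 0.6750
Terminal stock prices: S_uu = 85.96, S_ud = 56.06, S_dd = 36.56
Terminal payoffs (K − S): max(-35.96, 0) = 0, max(-6.062, 0) = 0, max(13.44, 0) = 13.44
Node u (S = 74.75): V_u = 1/1.02·[0.6750·0.0000 + 0.3250·0.0000] = 0.0000
Node d (S = 48.75): V_d = 1/1.02·[0.6750·0.0000 + 0.3250·13.4375] = 4.2816
Node 0 (S = 65): V_0 = 1/1.02·[0.6750·0.0000 + 0.3250·4.2816] = 1.3642

£1.36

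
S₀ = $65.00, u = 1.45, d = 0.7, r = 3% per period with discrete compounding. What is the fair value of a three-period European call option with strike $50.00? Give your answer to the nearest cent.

Risk-neutral probability p = (1 + 0.03 − 0.7)/(1.45 − 0.7) = 0.3300/0.7500 = 0.4400
Terminal stock prices: S_uuu = 198.2, S_uud = 95.66, S_udd = 46.18, S_ddd = 22.29
Terminal payoffs (S − K): max(148.2, 0) = 148.2, max(45.66, 0) = 45.66, max(-3.818, 0) = 0, max(-27.71, 0) = 0
Node uu (S = 136.7): V_uu = 1/1.03·[0.4400·148.1606 + 0.5600·45.6637] = 88.1188
Node ud (S = 65.97): V_ud = 1/1.03·[0.4400·45.6637 + 0.5600·0.0000] = 19.5068
Node dd (S = 31.85): V_dd = 1/1.03·[0.4400·0.0000 + 0.5600·0.0000] = 0.0000
Node u (S = 94.25): V_u = 1/1.03·[0.4400·88.1188 + 0.5600·19.5068] = 48.2487
Node d (S = 45.5): V_d = 1/1.03·[0.4400·19.5068 + 0.5600·0.0000] = 8.3330
Node 0 (S = 65): V_0 = 1/1.03·[0.4400·48.2487 + 0.5600·8.3330] = 25.1416

$25.14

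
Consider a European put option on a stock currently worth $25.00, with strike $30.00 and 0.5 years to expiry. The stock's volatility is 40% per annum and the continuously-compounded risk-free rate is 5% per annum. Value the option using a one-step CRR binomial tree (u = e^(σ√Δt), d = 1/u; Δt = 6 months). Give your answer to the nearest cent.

CRR parameters: u = e^(σ√Δt) = e^(0.4·√0.5) = 1.3269, d = 1/u = 0.7536
Per-period rate: rΔt = 0.05·0.5 = 0.025, so R = e^0.025 = 1.0253
Risk-neutral probability p = (e^0.025 − 0.7536)/(1.3269 − 0.7536) = 0.2717/0.5733 = 0.4739
Terminal stock prices: S_u = 33.17, S_d = 18.84
Terminal payoffs (K − S): max(-3.172, 0) = 0, max(11.16, 0) = 11.16
Node 0 (S = 25): V_0 = e^(−0.025)·[0.4739·0.0000 + 0.5261·11.1590] = 5.7256

$5.73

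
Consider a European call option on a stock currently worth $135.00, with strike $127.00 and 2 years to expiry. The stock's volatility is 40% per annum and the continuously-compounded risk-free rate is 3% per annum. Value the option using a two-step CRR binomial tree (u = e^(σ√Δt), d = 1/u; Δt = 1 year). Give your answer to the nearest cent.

CRR parameters: u = e^(σ√Δt) = e^(0.4·√1) = 1.4918, d = 1/u = 0.6703
Per-period rate: rΔt = 0.03·1 = 0.03, so R = e^0.03 = 1.0305
Risk-neutral probability p = (e^0.03 − 0.6703)/(1.4918 − 0.6703) = 0.3601/0.8215 = 0.4384
Terminal stock prices: S_uu = 300.4, S_ud = 135, S_dd = 60.66
Terminal payoffs (S − K): max(173.4, 0) = 173.4, max(8, 0) = 8, max(-66.34, 0) = 0
Node u (S = 201.4): V_u = e^(−0.03)·[0.4384·173.4480 + 0.5616·8.0000] = 78.1498
Node d (S = 90.49): V_d = e^(−0.03)·[0.4384·8.0000 + 0.5616·0.0000] = 3.4034
Node 0 (S = 135): V_0 = e^(−0.03)·[0.4384·78.1498 + 0.5616·3.4034] = 35.1020

$35.10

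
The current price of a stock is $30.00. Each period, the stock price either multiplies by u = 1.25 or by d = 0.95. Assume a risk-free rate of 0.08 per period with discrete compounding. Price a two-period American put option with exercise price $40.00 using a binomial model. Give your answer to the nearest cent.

$10.00

Risk-neutral probability p = (1 + 0.08 − 0.95)/(1.25 − 0.95) = 0.1300/0.3000 = 0.4333
Terminal stock prices: S_uu = 46.88, S_ud = 35.62, S_dd = 27.07
Terminal payoffs (K − S): max(-6.875, 0) = 0, max(4.375, 0) = 4.375, max(12.93, 0) = 12.93
Node u (S = 37.5): continuation = 1/1.08·[0.4333·0.0000 + 0.5667·4.3750] = 2.2955; exercise value = 2.5000 > continuation, so V_u = 2.5000 (exercise)
Node d (S = 28.5): continuation = 1/1.08·[0.4333·4.3750 + 0.5667·12.9250] = 8.5370; exercise value = 11.5000 > continuation, so V_d = 11.5000 (exercise)
Node 0 (S = 30): continuation = 1/1.08·[0.4333·2.5000 + 0.5667·11.5000] = 7.0370; exercise value = 10.0000 > continuation, so V_0 = 10.0000 (exercise)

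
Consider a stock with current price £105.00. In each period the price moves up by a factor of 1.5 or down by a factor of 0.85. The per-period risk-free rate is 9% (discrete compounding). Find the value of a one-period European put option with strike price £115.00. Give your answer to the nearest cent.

Risk-neutral probability p = (1 + 0.09 − 0.85)/(1.5 − 0.85) = 0.2400/0.6500 = 0.3692
Terminal stock prices: S_u = 157.5, S_d = 89.25
Terminal payoffs (K − S): max(-42.5, 0) = 0, max(25.75, 0) = 25.75
Node 0 (S = 105): V_0 = 1/1.09·[0.3692·0.0000 + 0.6308·25.7500] = 14.9012

£14.90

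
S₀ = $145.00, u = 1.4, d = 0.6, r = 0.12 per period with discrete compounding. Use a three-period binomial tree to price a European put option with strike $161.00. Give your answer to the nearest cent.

$18.91

Risk-neutral probability p = (1 + 0.12 − 0.6)/(1.4 − 0.6) = 0.5200/0.8000 = 0.6500
Terminal stock prices: S_uuu = 397.9, S_uud = 170.5, S_udd = 73.08, S_ddd = 31.32
Terminal payoffs (K − S): max(-236.9, 0) = 0, max(-9.52, 0) = 0, max(87.92, 0) = 87.92, max(129.7, 0) = 129.7
Node uu (S = 284.2): V_uu = 1/1.12·[0.6500·0.0000 + 0.3500·0.0000] = 0.0000
Node ud (S = 121.8): V_ud = 1/1.12·[0.6500·0.0000 + 0.3500·87.9200] = 27.4750
Node dd (S = 52.2): V_dd = 1/1.12·[0.6500·87.9200 + 0.3500·129.6800] = 91.5500
Node u (S = 203): V_u = 1/1.12·[0.6500·0.0000 + 0.3500·27.4750] = 8.5859
Node d (S = 87): V_d = 1/1.12·[0.6500·27.4750 + 0.3500·91.5500] = 44.5547
Node 0 (S = 145): V_0 = 1/1.12·[0.6500·8.5859 + 0.3500·44.5547] = 18.9062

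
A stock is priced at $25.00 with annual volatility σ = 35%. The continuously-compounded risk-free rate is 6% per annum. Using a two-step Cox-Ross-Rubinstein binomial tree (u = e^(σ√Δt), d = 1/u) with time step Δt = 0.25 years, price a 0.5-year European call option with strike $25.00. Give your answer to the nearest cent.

CRR parameters: u = e^(σ√Δt) = e^(0.35·√0.25) = 1.1912, d = 1/u = 0.8395
Per-period rate: rΔt = 0.06·0.25 = 0.015, so R = e^0.015 = 1.0151
Risk-neutral probability p = (e^0.015 − 0.8395)/(1.1912 − 0.8395) = 0.1757/0.3518 = 0.4993
Terminal stock prices: S_uu = 35.48, S_ud = 25, S_dd = 17.62
Terminal payoffs (S − K): max(10.48, 0) = 10.48, max(0, 0) = 0, max(-7.383, 0) = 0
Node u (S = 29.78): V_u = e^(−0.015)·[0.4993·10.4767 + 0.5007·0.0000] = 5.1534
Node d (S = 20.99): V_d = e^(−0.015)·[0.4993·0.0000 + 0.5007·0.0000] = 0.0000
Node 0 (S = 25): V_0 = e^(−0.015)·[0.4993·5.1534 + 0.5007·0.0000] = 2.5349

$2.53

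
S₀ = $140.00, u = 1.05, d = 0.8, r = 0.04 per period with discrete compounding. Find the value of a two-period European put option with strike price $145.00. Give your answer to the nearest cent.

$2.03

Risk-neutral probability p = (1 + 0.04 − 0.8)/(1.05 − 0.8) = 0.2400/0.2500 = 0.9600
Terminal stock prices: S_uu = 154.3, S_ud = 117.6, S_dd = 89.6
Terminal payoffs (K − S): max(-9.35, 0) = 0, max(27.4, 0) = 27.4, max(55.4, 0) = 55.4
Node u (S = 147): V_u = 1/1.04·[0.9600·0.0000 + 0.0400·27.4000] = 1.0538
Node d (S = 112): V_d = 1/1.04·[0.9600·27.4000 + 0.0400·55.4000] = 27.4231
Node 0 (S = 140): V_0 = 1/1.04·[0.9600·1.0538 + 0.0400·27.4231] = 2.0275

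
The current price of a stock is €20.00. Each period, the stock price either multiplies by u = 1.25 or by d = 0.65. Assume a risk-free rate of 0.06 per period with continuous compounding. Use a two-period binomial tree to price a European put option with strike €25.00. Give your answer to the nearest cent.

€4.78

Risk-neutral probability p = (e^0.06 − 0.65)/(1.25 − 0.65) = 0.4118/0.6000 = 0.6864
Terminal stock prices: S_uu = 31.25, S_ud = 16.25, S_dd = 8.45
Terminal payoffs (K − S): max(-6.25, 0) = 0, max(8.75, 0) = 8.75, max(16.55, 0) = 16.55
Node u (S = 25): V_u = e^(−0.06)·[0.6864·0.0000 + 0.3136·8.7500] = 2.5842
Node d (S = 13): V_d = e^(−0.06)·[0.6864·8.7500 + 0.3136·16.5500] = 10.5441
Node 0 (S = 20): V_0 = e^(−0.06)·[0.6864·2.5842 + 0.3136·10.5441] = 4.7846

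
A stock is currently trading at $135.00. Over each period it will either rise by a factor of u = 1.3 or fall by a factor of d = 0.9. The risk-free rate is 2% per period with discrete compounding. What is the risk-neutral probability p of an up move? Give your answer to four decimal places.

p = 0.3000

Risk-neutral probability p = (1 + 0.02 − 0.9)/(1.3 − 0.9) = 0.1200/0.4000 = 0.3000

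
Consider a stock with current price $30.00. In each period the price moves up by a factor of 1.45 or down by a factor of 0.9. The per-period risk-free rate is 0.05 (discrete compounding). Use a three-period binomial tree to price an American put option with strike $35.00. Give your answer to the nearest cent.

Risk-neutral probability p = (1 + 0.05 − 0.9)/(1.45 − 0.9) = 0.1500/0.5500 = 0.2727
Terminal stock prices: S_uuu = 91.46, S_uud = 56.77, S_udd = 35.23, S_ddd = 21.87
Terminal payoffs (K − S): max(-56.46, 0) = 0, max(-21.77, 0) = 0, max(-0.235, 0) = 0, max(13.13, 0) = 13.13
Node uu (S = 63.08): continuation = 1/1.05·[0.2727·0.0000 + 0.7273·0.0000] = 0.0000; exercise value = 0.0000 ≤ continuation, so V_uu = 0.0000
Node ud (S = 39.15): continuation = 1/1.05·[0.2727·0.0000 + 0.7273·0.0000] = 0.0000; exercise value = 0.0000 ≤ continuation, so V_ud = 0.0000
Node dd (S = 24.3): continuation = 1/1.05·[0.2727·0.0000 + 0.7273·13.1300] = 9.0944; exercise value = 10.7000 > continuation, so V_dd = 10.7000 (exercise)
Node u (S = 43.5): continuation = 1/1.05·[0.2727·0.0000 + 0.7273·0.0000] = 0.0000; exercise value = 0.0000 ≤ continuation, so V_u = 0.0000
Node d (S = 27): continuation = 1/1.05·[0.2727·0.0000 + 0.7273·10.7000] = 7.4113; exercise value = 8.0000 > continuation, so V_d = 8.0000 (exercise)
Node 0 (S = 30): continuation = 1/1.05·[0.2727·0.0000 + 0.7273·8.0000] = 5.5411; exercise value = 5.0000 ≤ continuation, so V_0 = 5.5411

$5.54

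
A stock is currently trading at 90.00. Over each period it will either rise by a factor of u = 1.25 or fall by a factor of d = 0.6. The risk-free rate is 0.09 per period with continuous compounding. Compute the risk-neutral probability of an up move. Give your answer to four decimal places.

Risk-neutral probability p = (e^0.09 − 0.6)/(1.25 − 0.6) = 0.4942/0.6500 = 0.7603

p = 0.7603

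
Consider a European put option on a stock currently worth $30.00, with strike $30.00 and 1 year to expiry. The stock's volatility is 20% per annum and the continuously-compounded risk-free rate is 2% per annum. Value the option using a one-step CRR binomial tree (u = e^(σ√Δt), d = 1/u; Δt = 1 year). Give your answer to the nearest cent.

$2.66

CRR parameters: u = e^(σ√Δt) = e^(0.2·√1) = 1.2214, d = 1/u = 0.8187
Per-period rate: rΔt = 0.02·1 = 0.02, so R = e^0.02 = 1.0202
Risk-neutral probability p = (e^0.02 − 0.8187)/(1.2214 − 0.8187) = 0.2015/0.4027 = 0.5003
Terminal stock prices: S_u = 36.64, S_d = 24.56
Terminal payoffs (K − S): max(-6.642, 0) = 0, max(5.438, 0) = 5.438
Node 0 (S = 30): V_0 = e^(−0.02)·[0.5003·0.0000 + 0.4997·5.4381] = 2.6634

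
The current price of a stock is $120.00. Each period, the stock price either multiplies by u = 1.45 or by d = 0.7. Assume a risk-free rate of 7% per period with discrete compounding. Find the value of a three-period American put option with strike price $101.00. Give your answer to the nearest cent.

$12.72

Risk-neutral probability p = (1 + 0.07 − 0.7)/(1.45 − 0.7) = 0.3700/0.7500 = 0.4933
Terminal stock prices: S_uuu = 365.8, S_uud = 176.6, S_udd = 85.26, S_ddd = 41.16
Terminal payoffs (K − S): max(-264.8, 0) = 0, max(-75.61, 0) = 0, max(15.74, 0) = 15.74, max(59.84, 0) = 59.84
Node uu (S = 252.3): continuation = 1/1.07·[0.4933·0.0000 + 0.5067·0.0000] = 0.0000; exercise value = 0.0000 ≤ continuation, so V_uu = 0.0000
Node ud (S = 121.8): continuation = 1/1.07·[0.4933·0.0000 + 0.5067·15.7400] = 7.4532; exercise value = 0.0000 ≤ continuation, so V_ud = 7.4532
Node dd (S = 58.8): continuation = 1/1.07·[0.4933·15.7400 + 0.5067·59.8400] = 35.5925; exercise value = 42.2000 > continuation, so V_dd = 42.2000 (exercise)
Node u (S = 174): continuation = 1/1.07·[0.4933·0.0000 + 0.5067·7.4532] = 3.5292; exercise value = 0.0000 ≤ continuation, so V_u = 3.5292
Node d (S = 84): continuation = 1/1.07·[0.4933·7.4532 + 0.5067·42.2000] = 23.4189; exercise value = 17.0000 ≤ continuation, so V_d = 23.4189
Node 0 (S = 120): continuation = 1/1.07·[0.4933·3.5292 + 0.5067·23.4189] = 12.7165; exercise value = 0.0000 ≤ continuation, so V_0 = 12.7165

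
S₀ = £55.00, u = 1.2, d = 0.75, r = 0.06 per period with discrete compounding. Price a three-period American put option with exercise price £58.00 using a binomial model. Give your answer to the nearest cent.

£6.54

Risk-neutral probability p = (1 + 0.06 − 0.75)/(1.2 − 0.75) = 0.3100/0.4500 = 0.6889
Terminal stock prices: S_uuu = 95.04, S_uud = 59.4, S_udd = 37.12, S_ddd = 23.2
Terminal payoffs (K − S): max(-37.04, 0) = 0, max(-1.4, 0) = 0, max(20.88, 0) = 20.88, max(34.8, 0) = 34.8
Node uu (S = 79.2): continuation = 1/1.06·[0.6889·0.0000 + 0.3111·0.0000] = 0.0000; exercise value = 0.0000 ≤ continuation, so V_uu = 0.0000
Node ud (S = 49.5): continuation = 1/1.06·[0.6889·0.0000 + 0.3111·20.8750] = 6.1268; exercise value = 8.5000 > continuation, so V_ud = 8.5000 (exercise)
Node dd (S = 30.94): continuation = 1/1.06·[0.6889·20.8750 + 0.3111·34.7969] = 23.7795; exercise value = 27.0625 > continuation, so V_dd = 27.0625 (exercise)
Node u (S = 66): continuation = 1/1.06·[0.6889·0.0000 + 0.3111·8.5000] = 2.4948; exercise value = 0.0000 ≤ continuation, so V_u = 2.4948
Node d (S = 41.25): continuation = 1/1.06·[0.6889·8.5000 + 0.3111·27.0625] = 13.4670; exercise value = 16.7500 > continuation, so V_d = 16.7500 (exercise)
Node 0 (S = 55): continuation = 1/1.06·[0.6889·2.4948 + 0.3111·16.7500] = 6.5375; exercise value = 3.0000 ≤ continuation, so V_0 = 6.5375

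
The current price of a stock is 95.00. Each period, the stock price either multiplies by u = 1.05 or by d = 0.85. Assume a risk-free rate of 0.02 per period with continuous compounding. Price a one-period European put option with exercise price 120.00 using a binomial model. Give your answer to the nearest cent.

Risk-neutral probability p = (e^0.02 − 0.85)/(1.05 − 0.85) = 0.1702/0.2000 = 0.8510
Terminal stock prices: S_u = 99.75, S_d = 80.75
Terminal payoffs (K − S): max(20.25, 0) = 20.25, max(39.25, 0) = 39.25
Node 0 (S = 95): V_0 = e^(−0.02)·[0.8510·20.2500 + 0.1490·39.2500] = 22.6238

22.62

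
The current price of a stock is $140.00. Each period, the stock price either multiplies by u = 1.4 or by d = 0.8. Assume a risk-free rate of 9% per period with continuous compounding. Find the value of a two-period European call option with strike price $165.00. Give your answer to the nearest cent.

Risk-neutral probability p = (e^0.09 − 0.8)/(1.4 − 0.8) = 0.2942/0.6000 = 0.4903
Terminal stock prices: S_uu = 274.4, S_ud = 156.8, S_dd = 89.6
Terminal payoffs (S − K): max(109.4, 0) = 109.4, max(-8.2, 0) = 0, max(-75.4, 0) = 0
Node u (S = 196): V_u = e^(−0.09)·[0.4903·109.4000 + 0.5097·0.0000] = 49.0212
Node d (S = 112): V_d = e^(−0.09)·[0.4903·0.0000 + 0.5097·0.0000] = 0.0000
Node 0 (S = 140): V_0 = e^(−0.09)·[0.4903·49.0212 + 0.5097·0.0000] = 21.9660

$21.97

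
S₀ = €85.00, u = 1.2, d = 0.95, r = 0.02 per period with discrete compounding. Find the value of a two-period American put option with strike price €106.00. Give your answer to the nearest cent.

€21.00

Risk-neutral probability p = (1 + 0.02 − 0.95)/(1.2 − 0.95) = 0.0700/0.2500 = 0.2800
Terminal stock prices: S_uu = 122.4, S_ud = 96.9, S_dd = 76.71
Terminal payoffs (K − S): max(-16.4, 0) = 0, max(9.1, 0) = 9.1, max(29.29, 0) = 29.29
Node u (S = 102): continuation = 1/1.02·[0.2800·0.0000 + 0.7200·9.1000] = 6.4235; exercise value = 4.0000 ≤ continuation, so V_u = 6.4235
Node d (S = 80.75): continuation = 1/1.02·[0.2800·9.1000 + 0.7200·29.2875] = 23.1716; exercise value = 25.2500 > continuation, so V_d = 25.2500 (exercise)
Node 0 (S = 85): continuation = 1/1.02·[0.2800·6.4235 + 0.7200·25.2500] = 19.5869; exercise value = 21.0000 > continuation, so V_0 = 21.0000 (exercise)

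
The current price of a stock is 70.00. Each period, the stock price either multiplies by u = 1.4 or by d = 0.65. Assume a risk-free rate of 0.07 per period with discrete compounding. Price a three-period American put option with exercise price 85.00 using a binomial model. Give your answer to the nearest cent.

Risk-neutral probability p = (1 + 0.07 − 0.65)/(1.4 − 0.65) = 0.4200/0.7500 = 0.5600
Terminal stock prices: S_uuu = 192.1, S_uud = 89.18, S_udd = 41.41, S_ddd = 19.22
Terminal payoffs (K − S): max(-107.1, 0) = 0, max(-4.18, 0) = 0, max(43.59, 0) = 43.59, max(65.78, 0) = 65.78
Node uu (S = 137.2): continuation = 1/1.07·[0.5600·0.0000 + 0.4400·0.0000] = 0.0000; exercise value = 0.0000 ≤ continuation, so V_uu = 0.0000
Node ud (S = 63.7): continuation = 1/1.07·[0.5600·0.0000 + 0.4400·43.5950] = 17.9269; exercise value = 21.3000 > continuation, so V_ud = 21.3000 (exercise)
Node dd (S = 29.58): continuation = 1/1.07·[0.5600·43.5950 + 0.4400·65.7763] = 49.8643; exercise value = 55.4250 > continuation, so V_dd = 55.4250 (exercise)
Node u (S = 98): continuation = 1/1.07·[0.5600·0.0000 + 0.4400·21.3000] = 8.7589; exercise value = 0.0000 ≤ continuation, so V_u = 8.7589
Node d (S = 45.5): continuation = 1/1.07·[0.5600·21.3000 + 0.4400·55.4250] = 33.9393; exercise value = 39.5000 > continuation, so V_d = 39.5000 (exercise)
Node 0 (S = 70): continuation = 1/1.07·[0.5600·8.7589 + 0.4400·39.5000] = 20.8271; exercise value = 15.0000 ≤ continuation, so V_0 = 20.8271

20.83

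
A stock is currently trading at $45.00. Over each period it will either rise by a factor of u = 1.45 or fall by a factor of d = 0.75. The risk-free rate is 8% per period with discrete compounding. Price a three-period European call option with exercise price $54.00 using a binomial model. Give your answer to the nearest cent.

Risk-neutral probability p = (1 + 0.08 − 0.75)/(1.45 − 0.75) = 0.3300/0.7000 = 0.4714
Terminal stock prices: S_uuu = 137.2, S_uud = 70.96, S_udd = 36.7, S_ddd = 18.98
Terminal payoffs (S − K): max(83.19, 0) = 83.19, max(16.96, 0) = 16.96, max(-17.3, 0) = 0, max(-35.02, 0) = 0
Node uu (S = 94.61): V_uu = 1/1.08·[0.4714·83.1881 + 0.5286·16.9594] = 44.6125
Node ud (S = 48.94): V_ud = 1/1.08·[0.4714·16.9594 + 0.5286·0.0000] = 7.4029
Node dd (S = 25.31): V_dd = 1/1.08·[0.4714·0.0000 + 0.5286·0.0000] = 0.0000
Node u (S = 65.25): V_u = 1/1.08·[0.4714·44.6125 + 0.5286·7.4029] = 23.0968
Node d (S = 33.75): V_d = 1/1.08·[0.4714·7.4029 + 0.5286·0.0000] = 3.2314
Node 0 (S = 45): V_0 = 1/1.08·[0.4714·23.0968 + 0.5286·3.2314] = 11.6635

$11.66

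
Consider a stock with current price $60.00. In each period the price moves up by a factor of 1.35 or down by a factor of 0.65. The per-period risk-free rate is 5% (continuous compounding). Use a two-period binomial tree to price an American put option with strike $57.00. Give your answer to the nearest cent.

$8.27

Risk-neutral probability p = (e^0.05 − 0.65)/(1.35 − 0.65) = 0.4013/0.7000 = 0.5732
Terminal stock prices: S_uu = 109.4, S_ud = 52.65, S_dd = 25.35
Terminal payoffs (K − S): max(-52.35, 0) = 0, max(4.35, 0) = 4.35, max(31.65, 0) = 31.65
Node u (S = 81): continuation = e^(−0.05)·[0.5732·0.0000 + 0.4268·4.3500] = 1.7658; exercise value = 0.0000 ≤ continuation, so V_u = 1.7658
Node d (S = 39): continuation = e^(−0.05)·[0.5732·4.3500 + 0.4268·31.6500] = 15.2201; exercise value = 18.0000 > continuation, so V_d = 18.0000 (exercise)
Node 0 (S = 60): continuation = e^(−0.05)·[0.5732·1.7658 + 0.4268·18.0000] = 8.2699; exercise value = 0.0000 ≤ continuation, so V_0 = 8.2699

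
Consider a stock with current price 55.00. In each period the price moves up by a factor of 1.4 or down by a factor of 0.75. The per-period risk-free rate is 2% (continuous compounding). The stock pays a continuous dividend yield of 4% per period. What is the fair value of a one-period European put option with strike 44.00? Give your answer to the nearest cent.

1.74

Per-period risk-free factor R = e^0.02 = 1.0202; dividend-adjusted growth = e^(0.02−0.04) = 0.9802.
Risk-neutral probability p = (0.9802 − 0.75)/(1.4 − 0.75) = 0.2302/0.6500 = 0.3542
Terminal stock prices: S_u = 77, S_d = 41.25
Terminal payoffs (K − S): max(-33, 0) = 0, max(2.75, 0) = 2.75
Node 0 (S = 55): V_0 = e^(−0.02)·[0.3542·0.0000 + 0.6458·2.7500] = 1.7409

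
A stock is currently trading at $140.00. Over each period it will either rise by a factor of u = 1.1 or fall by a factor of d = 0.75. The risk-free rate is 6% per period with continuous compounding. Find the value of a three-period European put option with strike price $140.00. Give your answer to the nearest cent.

Risk-neutral probability p = (e^0.06 − 0.75)/(1.1 − 0.75) = 0.3118/0.3500 = 0.8910
Terminal stock prices: S_uuu = 186.3, S_uud = 127.1, S_udd = 86.62, S_ddd = 59.06
Terminal payoffs (K − S): max(-46.34, 0) = 0, max(12.95, 0) = 12.95, max(53.38, 0) = 53.38, max(80.94, 0) = 80.94
Node uu (S = 169.4): V_uu = e^(−0.06)·[0.8910·0.0000 + 0.1090·12.9500] = 1.3298
Node ud (S = 115.5): V_ud = e^(−0.06)·[0.8910·12.9500 + 0.1090·53.3750] = 16.3470
Node dd (S = 78.75): V_dd = e^(−0.06)·[0.8910·53.3750 + 0.1090·80.9375] = 53.0970
Node u (S = 154): V_u = e^(−0.06)·[0.8910·1.3298 + 0.1090·16.3470] = 2.7945
Node d (S = 105): V_d = e^(−0.06)·[0.8910·16.3470 + 0.1090·53.0970] = 19.1689
Node 0 (S = 140): V_0 = e^(−0.06)·[0.8910·2.7945 + 0.1090·19.1689] = 4.3132

$4.31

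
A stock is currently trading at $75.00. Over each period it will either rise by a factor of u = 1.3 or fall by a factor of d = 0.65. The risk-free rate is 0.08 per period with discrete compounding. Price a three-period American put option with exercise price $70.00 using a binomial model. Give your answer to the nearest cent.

Risk-neutral probability p = (1 + 0.08 − 0.65)/(1.3 − 0.65) = 0.4300/0.6500 = 0.6615
Terminal stock prices: S_uuu = 164.8, S_uud = 82.39, S_udd = 41.19, S_ddd = 20.6
Terminal payoffs (K − S): max(-94.78, 0) = 0, max(-12.39, 0) = 0, max(28.81, 0) = 28.81, max(49.4, 0) = 49.4
Node uu (S = 126.8): continuation = 1/1.08·[0.6615·0.0000 + 0.3385·0.0000] = 0.0000; exercise value = 0.0000 ≤ continuation, so V_uu = 0.0000
Node ud (S = 63.38): continuation = 1/1.08·[0.6615·0.0000 + 0.3385·28.8062] = 9.0276; exercise value = 6.6250 ≤ continuation, so V_ud = 9.0276
Node dd (S = 31.69): continuation = 1/1.08·[0.6615·28.8062 + 0.3385·49.4031] = 33.1273; exercise value = 38.3125 > continuation, so V_dd = 38.3125 (exercise)
Node u (S = 97.5): continuation = 1/1.08·[0.6615·0.0000 + 0.3385·9.0276] = 2.8292; exercise value = 0.0000 ≤ continuation, so V_u = 2.8292
Node d (S = 48.75): continuation = 1/1.08·[0.6615·9.0276 + 0.3385·38.3125] = 17.5365; exercise value = 21.2500 > continuation, so V_d = 21.2500 (exercise)
Node 0 (S = 75): continuation = 1/1.08·[0.6615·2.8292 + 0.3385·21.2500] = 8.3925; exercise value = 0.0000 ≤ continuation, so V_0 = 8.3925

$8.39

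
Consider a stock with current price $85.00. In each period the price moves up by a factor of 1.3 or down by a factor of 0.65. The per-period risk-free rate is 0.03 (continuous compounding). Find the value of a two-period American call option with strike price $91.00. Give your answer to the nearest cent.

Risk-neutral probability p = (e^0.03 − 0.65)/(1.3 − 0.65) = 0.3805/0.6500 = 0.5853
Terminal stock prices: S_uu = 143.7, S_ud = 71.83, S_dd = 35.91
Terminal payoffs (S − K): max(52.65, 0) = 52.65, max(-19.17, 0) = 0, max(-55.09, 0) = 0
Node u (S = 110.5): continuation = e^(−0.03)·[0.5853·52.6500 + 0.4147·0.0000] = 29.9060; exercise value = 19.5000 ≤ continuation, so V_u = 29.9060
Node d (S = 55.25): continuation = e^(−0.03)·[0.5853·0.0000 + 0.4147·0.0000] = 0.0000; exercise value = 0.0000 ≤ continuation, so V_d = 0.0000
Node 0 (S = 85): continuation = e^(−0.03)·[0.5853·29.9060 + 0.4147·0.0000] = 16.9871; exercise value = 0.0000 ≤ continuation, so V_0 = 16.9871

$16.99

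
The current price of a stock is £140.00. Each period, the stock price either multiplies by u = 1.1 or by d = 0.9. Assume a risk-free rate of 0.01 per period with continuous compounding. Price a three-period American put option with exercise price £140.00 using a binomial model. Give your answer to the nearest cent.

£8.57

Risk-neutral probability p = (e^0.01 − 0.9)/(1.1 − 0.9) = 0.1101/0.2000 = 0.5503
Terminal stock prices: S_uuu = 186.3, S_uud = 152.5, S_udd = 124.7, S_ddd = 102.1
Terminal payoffs (K − S): max(-46.34, 0) = 0, max(-12.46, 0) = 0, max(15.26, 0) = 15.26, max(37.94, 0) = 37.94
Node uu (S = 169.4): continuation = e^(−0.01)·[0.5503·0.0000 + 0.4497·0.0000] = 0.0000; exercise value = 0.0000 ≤ continuation, so V_uu = 0.0000
Node ud (S = 138.6): continuation = e^(−0.01)·[0.5503·0.0000 + 0.4497·15.2600] = 6.7949; exercise value = 1.4000 ≤ continuation, so V_ud = 6.7949
Node dd (S = 113.4): continuation = e^(−0.01)·[0.5503·15.2600 + 0.4497·37.9400] = 25.2070; exercise value = 26.6000 > continuation, so V_dd = 26.6000 (exercise)
Node u (S = 154): continuation = e^(−0.01)·[0.5503·0.0000 + 0.4497·6.7949] = 3.0256; exercise value = 0.0000 ≤ continuation, so V_u = 3.0256
Node d (S = 126): continuation = e^(−0.01)·[0.5503·6.7949 + 0.4497·26.6000] = 15.5460; exercise value = 14.0000 ≤ continuation, so V_d = 15.5460
Node 0 (S = 140): continuation = e^(−0.01)·[0.5503·3.0256 + 0.4497·15.5460] = 8.5705; exercise value = 0.0000 ≤ continuation, so V_0 = 8.5705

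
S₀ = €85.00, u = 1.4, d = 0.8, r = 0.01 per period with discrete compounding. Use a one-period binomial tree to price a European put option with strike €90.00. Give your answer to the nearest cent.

Risk-neutral probability p = (1 + 0.01 − 0.8)/(1.4 − 0.8) = 0.2100/0.6000 = 0.3500
Terminal stock prices: S_u = 119, S_d = 68
Terminal payoffs (K − S): max(-29, 0) = 0, max(22, 0) = 22
Node 0 (S = 85): V_0 = 1/1.01·[0.3500·0.0000 + 0.6500·22.0000] = 14.1584

€14.16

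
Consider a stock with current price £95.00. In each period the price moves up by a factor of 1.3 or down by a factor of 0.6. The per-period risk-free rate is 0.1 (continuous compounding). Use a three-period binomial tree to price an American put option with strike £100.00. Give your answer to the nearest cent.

Risk-neutral probability p = (e^0.1 − 0.6)/(1.3 − 0.6) = 0.5052/0.7000 = 0.7217
Terminal stock prices: S_uuu = 208.7, S_uud = 96.33, S_udd = 44.46, S_ddd = 20.52
Terminal payoffs (K − S): max(-108.7, 0) = 0, max(3.67, 0) = 3.67, max(55.54, 0) = 55.54, max(79.48, 0) = 79.48
Node uu (S = 160.6): continuation = e^(−0.1)·[0.7217·0.0000 + 0.2783·3.6700] = 0.9243; exercise value = 0.0000 ≤ continuation, so V_uu = 0.9243
Node ud (S = 74.1): continuation = e^(−0.1)·[0.7217·3.6700 + 0.2783·55.5400] = 16.3837; exercise value = 25.9000 > continuation, so V_ud = 25.9000 (exercise)
Node dd (S = 34.2): continuation = e^(−0.1)·[0.7217·55.5400 + 0.2783·79.4800] = 56.2837; exercise value = 65.8000 > continuation, so V_dd = 65.8000 (exercise)
Node u (S = 123.5): continuation = e^(−0.1)·[0.7217·0.9243 + 0.2783·25.9000] = 7.1262; exercise value = 0.0000 ≤ continuation, so V_u = 7.1262
Node d (S = 57): continuation = e^(−0.1)·[0.7217·25.9000 + 0.2783·65.8000] = 33.4837; exercise value = 43.0000 > continuation, so V_d = 43.0000 (exercise)
Node 0 (S = 95): continuation = e^(−0.1)·[0.7217·7.1262 + 0.2783·43.0000] = 15.4826; exercise value = 5.0000 ≤ continuation, so V_0 = 15.4826

£15.48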